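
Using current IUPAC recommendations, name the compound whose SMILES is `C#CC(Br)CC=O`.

3-bromopent-4-ynal

The longest chain bearing the –CHO group and the multiple bond is 5 carbons long (pentane).
An aldehyde (terminal –CHO) is the principal characteristic group, giving the suffix -al.
A C≡C triple bond in the chain gives the infix -yne-.
Choose the numbering such that the aldehyde carbon is C-1 by definition.
That gives the triple bond between C-4 and C-5; a bromo group at C-3.
Assembling the pieces gives 3-bromopent-4-ynal.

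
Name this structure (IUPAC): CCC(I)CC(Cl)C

2-chloro-4-iodohexane

The parent chain contains 6 carbons (hexane).
The numbering direction is chosen so that the substituent locant set {2,4} is lower than {3,5} at the first point of difference.
That gives a chloro group at C-2; an iodo group at C-4.
Substituent prefixes are cited in alphabetical order (multiplying prefixes like di-/tri- are ignored for ordering).
The name is 2-chloro-4-iodohexane.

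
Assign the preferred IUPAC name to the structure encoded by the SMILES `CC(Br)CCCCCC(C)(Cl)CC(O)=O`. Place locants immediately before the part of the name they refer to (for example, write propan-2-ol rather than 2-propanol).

The longest chain bearing the –COOH group is 10 carbons long (decane).
The highest-priority functional group is a carboxylic acid (terminal –COOH), so the name ends in -oic acid.
The numbering direction is chosen so that the carboxylic acid carbon is C-1 by definition.
With this numbering: a bromo group at C-9; a chloro group at C-3; a methyl group at C-3.
Prefixes are listed alphabetically: bromo, chloro, methyl.
Assembling the pieces gives 9-bromo-3-chloro-3-methyldecanoic acid.

9-bromo-3-chloro-3-methyldecanoic acid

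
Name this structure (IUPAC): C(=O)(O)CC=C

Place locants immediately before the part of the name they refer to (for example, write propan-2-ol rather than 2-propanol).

Counting along the main chain through the –COOH group and the multiple bond gives 4 carbons: the parent is butane.
A carboxylic acid (terminal –COOH) is the principal characteristic group, giving the suffix -oic acid.
The chain contains a C=C double bond, so the unsaturation ending is -ene.
The numbering direction is chosen so that the carboxylic acid carbon is C-1 by definition.
This places the double bond between C-3 and C-4.
The name is but-3-enoic acid.

but-3-enoic acid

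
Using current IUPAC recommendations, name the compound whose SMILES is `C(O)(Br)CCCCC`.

1-bromohexan-1-ol

The longest chain bearing the –OH group is 6 carbons long (hexane).
The highest-priority functional group is an alcohol (–OH), so the name ends in -ol.
The numbering direction is chosen so that numbering from this end puts the hydroxyl group at C-1 rather than C-6.
This places the hydroxyl at C-1; a bromo group at C-1.
The name is 1-bromohexan-1-ol.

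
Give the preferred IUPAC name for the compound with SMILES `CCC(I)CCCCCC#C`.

The longest carbon chain that includes the multiple bond has 10 carbons, so the parent hydride is decane.
There is one C≡C triple bond, indicated by the ending -yne.
The numbering direction is chosen so that numbering from this end puts the triple bond at C-1 rather than C-9.
With this numbering: the triple bond between C-1 and C-2; an iodo group at C-8.
Putting it together: 8-iododec-1-yne.

8-iododec-1-yne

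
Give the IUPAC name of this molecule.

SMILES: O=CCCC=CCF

6-fluorohex-4-enal

Counting along the main chain through the –CHO group and the multiple bond gives 6 carbons: the parent is hexane.
The principal characteristic group is an aldehyde (terminal –CHO), named with the suffix -al.
The chain contains a C=C double bond, so the unsaturation ending is -ene.
Number the chain so that the aldehyde carbon is C-1 by definition.
This places the double bond between C-4 and C-5; a fluoro group at C-6.
Assembling the pieces gives 6-fluorohex-4-enal.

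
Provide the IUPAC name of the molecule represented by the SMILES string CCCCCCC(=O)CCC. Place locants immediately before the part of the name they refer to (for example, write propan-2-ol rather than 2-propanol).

Counting along the main chain through the carbonyl gives 10 carbons: the parent is decane.
The highest-priority functional group is a ketone (C=O on an internal carbon), so the name ends in -one.
The numbering direction is chosen so that numbering from this end puts the carbonyl group at C-4 rather than C-7.
With this numbering: the carbonyl at C-4.
Assembling the pieces gives decan-4-one.

decan-4-one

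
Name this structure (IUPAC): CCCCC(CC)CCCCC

The longest continuous carbon chain has 10 atoms, so the parent hydride is decane.
Choose the numbering such that the substituent locant set {5} is lower than {6} at the first point of difference.
That gives an ethyl group at C-5.
Assembling the pieces gives 5-ethyldecane.

5-ethyldecane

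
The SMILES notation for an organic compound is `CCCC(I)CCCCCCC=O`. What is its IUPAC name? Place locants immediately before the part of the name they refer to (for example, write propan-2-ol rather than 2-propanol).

8-iodoundecanal

The longest carbon chain that includes the –CHO group has 11 carbons, so the parent hydride is undecane.
The principal characteristic group is an aldehyde (terminal –CHO), named with the suffix -al.
Number the chain so that the aldehyde carbon is C-1 by definition.
That gives an iodo group at C-8.
Assembling the pieces gives 8-iodoundecanal.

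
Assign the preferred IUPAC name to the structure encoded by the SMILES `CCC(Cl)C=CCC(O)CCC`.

Counting along the main chain through the –OH group and the multiple bond gives 10 carbons: the parent is decane.
The principal characteristic group is an alcohol (–OH), named with the suffix -ol.
There is one C=C double bond, indicated by the ending -ene.
Choose the numbering such that numbering from this end puts the hydroxyl group at C-4 rather than C-7.
That gives the hydroxyl at C-4; the double bond between C-6 and C-7; a chloro group at C-8.
Putting it together: 8-chlorodec-6-en-4-ol.

8-chlorodec-6-en-4-ol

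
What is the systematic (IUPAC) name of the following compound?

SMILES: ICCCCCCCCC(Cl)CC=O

The longest chain bearing the –CHO group is 11 carbons long (undecane).
An aldehyde (terminal –CHO) is the principal characteristic group, giving the suffix -al.
Choose the numbering such that the aldehyde carbon is C-1 by definition.
That gives a chloro group at C-3; an iodo group at C-11.
Substituent prefixes are cited in alphabetical order (multiplying prefixes like di-/tri- are ignored for ordering).
The name is 3-chloro-11-iodoundecanal.

3-chloro-11-iodoundecanal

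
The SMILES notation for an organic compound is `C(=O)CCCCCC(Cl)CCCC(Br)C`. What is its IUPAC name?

11-bromo-7-chlorododecanal

The longest chain bearing the –CHO group is 12 carbons long (dodecane).
The highest-priority functional group is an aldehyde (terminal –CHO), so the name ends in -al.
Choose the numbering such that the aldehyde carbon is C-1 by definition.
That gives a bromo group at C-11; a chloro group at C-7.
Substituent prefixes are cited in alphabetical order (multiplying prefixes like di-/tri- are ignored for ordering).
Putting it together: 11-bromo-7-chlorododecanal.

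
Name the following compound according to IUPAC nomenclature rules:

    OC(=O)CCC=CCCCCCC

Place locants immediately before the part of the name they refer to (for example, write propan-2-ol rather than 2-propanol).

The longest carbon chain that includes the –COOH group and the multiple bond has 11 carbons, so the parent hydride is undecane.
The principal characteristic group is a carboxylic acid (terminal –COOH), named with the suffix -oic acid.
A C=C double bond in the chain gives the infix -ene-.
Choose the numbering such that the carboxylic acid carbon is C-1 by definition.
This places the double bond between C-4 and C-5.
Putting it together: undec-4-enoic acid.

undec-4-enoic acid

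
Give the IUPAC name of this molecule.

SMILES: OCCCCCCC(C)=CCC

Counting along the main chain through the –OH group and the multiple bond gives 10 carbons: the parent is decane.
The highest-priority functional group is an alcohol (–OH), so the name ends in -ol.
The chain contains a C=C double bond, so the unsaturation ending is -ene.
Number the chain so that numbering from this end puts the hydroxyl group at C-1 rather than C-10.
This places the hydroxyl at C-1; the double bond between C-7 and C-8; a methyl group at C-7.
The name is 7-methyldec-7-en-1-ol.

7-methyldec-7-en-1-ol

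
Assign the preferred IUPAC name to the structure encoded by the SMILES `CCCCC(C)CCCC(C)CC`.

3,7-dimethylundecane

The parent chain contains 11 carbons (undecane).
Number the chain so that the substituent locant set {3,7} is lower than {5,9} at the first point of difference.
This places methyl groups at C-3 and C-7.
Putting it together: 3,7-dimethylundecane.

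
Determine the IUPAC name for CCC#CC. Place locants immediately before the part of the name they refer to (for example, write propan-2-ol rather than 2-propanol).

pent-2-yne

Counting along the main chain through the multiple bond gives 5 carbons: the parent is pentane.
There is one C≡C triple bond, indicated by the ending -yne.
Choose the numbering such that numbering from this end puts the triple bond at C-2 rather than C-3.
This places the triple bond between C-2 and C-3.
Assembling the pieces gives pent-2-yne.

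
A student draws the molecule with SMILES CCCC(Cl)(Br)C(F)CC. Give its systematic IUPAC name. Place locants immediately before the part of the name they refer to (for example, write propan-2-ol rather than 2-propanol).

4-bromo-4-chloro-3-fluoroheptane

The parent chain contains 7 carbons (heptane).
Choose the numbering such that the substituent locant set {3,4,4} is lower than {4,4,5} at the first point of difference.
This places a bromo group at C-4; a chloro group at C-4; a fluoro group at C-3.
Substituent prefixes are cited in alphabetical order (multiplying prefixes like di-/tri- are ignored for ordering).
The name is 4-bromo-4-chloro-3-fluoroheptane.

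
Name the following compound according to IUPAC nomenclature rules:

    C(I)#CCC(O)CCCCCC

1-iododec-1-yn-4-ol

The longest carbon chain that includes the –OH group and the multiple bond has 10 carbons, so the parent hydride is decane.
The principal characteristic group is an alcohol (–OH), named with the suffix -ol.
The chain contains a C≡C triple bond, so the unsaturation ending is -yne.
The numbering direction is chosen so that numbering from this end puts the hydroxyl group at C-4 rather than C-7.
That gives the hydroxyl at C-4; the triple bond between C-1 and C-2; an iodo group at C-1.
The name is 1-iododec-1-yn-4-ol.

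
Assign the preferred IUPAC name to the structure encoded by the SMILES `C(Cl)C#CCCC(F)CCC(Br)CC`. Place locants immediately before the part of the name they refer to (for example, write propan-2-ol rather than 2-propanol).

Counting along the main chain through the multiple bond gives 11 carbons: the parent is undecane.
A C≡C triple bond in the chain gives the infix -yne-.
Choose the numbering such that numbering from this end puts the triple bond at C-2 rather than C-9.
With this numbering: the triple bond between C-2 and C-3; a bromo group at C-9; a chloro group at C-1; a fluoro group at C-6.
Prefixes are listed alphabetically: bromo, chloro, fluoro.
Assembling the pieces gives 9-bromo-1-chloro-6-fluoroundec-2-yne.

9-bromo-1-chloro-6-fluoroundec-2-yne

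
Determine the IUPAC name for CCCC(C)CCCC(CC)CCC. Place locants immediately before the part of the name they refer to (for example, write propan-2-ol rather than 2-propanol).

The parent chain contains 11 carbons (undecane).
Number the chain so that the locant sets are identical either way, so the alphabetically earlier ethyl substituent takes the lower locant (4 rather than 8).
With this numbering: an ethyl group at C-4; a methyl group at C-8.
Substituent prefixes are cited in alphabetical order (multiplying prefixes like di-/tri- are ignored for ordering).
Putting it together: 4-ethyl-8-methylundecane.

4-ethyl-8-methylundecane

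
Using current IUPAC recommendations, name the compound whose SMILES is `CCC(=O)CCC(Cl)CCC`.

Counting along the main chain through the carbonyl gives 9 carbons: the parent is nonane.
The highest-priority functional group is a ketone (C=O on an internal carbon), so the name ends in -one.
The numbering direction is chosen so that numbering from this end puts the carbonyl group at C-3 rather than C-7.
With this numbering: the carbonyl at C-3; a chloro group at C-6.
Putting it together: 6-chlorononan-3-one.

6-chlorononan-3-one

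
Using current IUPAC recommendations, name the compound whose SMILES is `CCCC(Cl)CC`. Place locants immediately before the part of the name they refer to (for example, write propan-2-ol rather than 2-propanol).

3-chlorohexane

The parent chain contains 6 carbons (hexane).
Number the chain so that the substituent locant set {3} is lower than {4} at the first point of difference.
With this numbering: a chloro group at C-3.
Putting it together: 3-chlorohexane.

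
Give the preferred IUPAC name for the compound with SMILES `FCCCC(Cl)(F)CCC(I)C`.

4-chloro-1,4-difluoro-7-iodooctane

The parent chain contains 8 carbons (octane).
Choose the numbering such that the substituent locant set {1,4,4,7} is lower than {2,5,5,8} at the first point of difference.
With this numbering: a chloro group at C-4; fluoro groups at C-1 and C-4; an iodo group at C-7.
Substituent prefixes are cited in alphabetical order (multiplying prefixes like di-/tri- are ignored for ordering).
The name is 4-chloro-1,4-difluoro-7-iodooctane.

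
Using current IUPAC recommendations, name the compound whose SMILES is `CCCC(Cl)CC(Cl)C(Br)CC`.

3-bromo-4,6-dichlorononane

The longest continuous carbon chain has 9 atoms, so the parent hydride is nonane.
The numbering direction is chosen so that the substituent locant set {3,4,6} is lower than {4,6,7} at the first point of difference.
This places a bromo group at C-3; chloro groups at C-4 and C-6.
Prefixes are listed alphabetically: bromo, chloro.
Putting it together: 3-bromo-4,6-dichlorononane.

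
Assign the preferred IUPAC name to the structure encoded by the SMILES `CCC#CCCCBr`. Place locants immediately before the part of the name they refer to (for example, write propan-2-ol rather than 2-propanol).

7-bromohept-3-yne

The longest chain bearing the multiple bond is 7 carbons long (heptane).
A C≡C triple bond in the chain gives the infix -yne-.
Number the chain so that numbering from this end puts the triple bond at C-3 rather than C-4.
That gives the triple bond between C-3 and C-4; a bromo group at C-7.
Putting it together: 7-bromohept-3-yne.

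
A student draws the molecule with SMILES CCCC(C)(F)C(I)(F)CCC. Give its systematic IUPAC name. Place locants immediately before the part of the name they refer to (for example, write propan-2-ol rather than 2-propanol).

The parent chain contains 8 carbons (octane).
Choose the numbering such that the locant sets are identical either way, so the alphabetically earlier iodo substituent takes the lower locant (4 rather than 5).
That gives fluoro groups at C-4 and C-5; an iodo group at C-4; a methyl group at C-5.
The substituents are ordered alphabetically, ignoring any di-/tri- multipliers.
Putting it together: 4,5-difluoro-4-iodo-5-methyloctane.

4,5-difluoro-4-iodo-5-methyloctane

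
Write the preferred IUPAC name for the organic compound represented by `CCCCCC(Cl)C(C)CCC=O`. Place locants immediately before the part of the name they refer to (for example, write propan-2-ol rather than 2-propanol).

5-chloro-4-methyldecanal

Counting along the main chain through the –CHO group gives 10 carbons: the parent is decane.
The highest-priority functional group is an aldehyde (terminal –CHO), so the name ends in -al.
The numbering direction is chosen so that the aldehyde carbon is C-1 by definition.
With this numbering: a chloro group at C-5; a methyl group at C-4.
Substituent prefixes are cited in alphabetical order (multiplying prefixes like di-/tri- are ignored for ordering).
Putting it together: 5-chloro-4-methyldecanal.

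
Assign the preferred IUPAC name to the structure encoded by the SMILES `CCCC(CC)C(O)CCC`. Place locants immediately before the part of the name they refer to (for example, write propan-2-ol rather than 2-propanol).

Counting along the main chain through the –OH group gives 8 carbons: the parent is octane.
The highest-priority functional group is an alcohol (–OH), so the name ends in -ol.
Choose the numbering such that numbering from this end puts the hydroxyl group at C-4 rather than C-5.
This places the hydroxyl at C-4; an ethyl group at C-5.
The name is 5-ethyloctan-4-ol.

5-ethyloctan-4-ol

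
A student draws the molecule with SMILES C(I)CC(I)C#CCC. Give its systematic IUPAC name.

The longest chain bearing the multiple bond is 7 carbons long (heptane).
There is one C≡C triple bond, indicated by the ending -yne.
Number the chain so that numbering from this end puts the triple bond at C-3 rather than C-4.
That gives the triple bond between C-3 and C-4; iodo groups at C-5 and C-7.
Assembling the pieces gives 5,7-diiodohept-3-yne.

5,7-diiodohept-3-yne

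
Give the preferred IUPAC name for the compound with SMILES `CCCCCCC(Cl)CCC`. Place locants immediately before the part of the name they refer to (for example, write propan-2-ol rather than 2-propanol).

The longest carbon chain is 10 atoms: the parent is decane.
Choose the numbering such that the substituent locant set {4} is lower than {7} at the first point of difference.
That gives a chloro group at C-4.
Assembling the pieces gives 4-chlorodecane.

4-chlorodecane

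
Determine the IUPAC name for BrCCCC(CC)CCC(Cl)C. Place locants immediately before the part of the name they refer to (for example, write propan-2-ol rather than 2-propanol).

1-bromo-7-chloro-4-ethyloctane

The parent chain contains 8 carbons (octane).
The numbering direction is chosen so that the substituent locant set {1,4,7} is lower than {2,5,8} at the first point of difference.
This places a bromo group at C-1; a chloro group at C-7; an ethyl group at C-4.
The substituents are ordered alphabetically, ignoring any di-/tri- multipliers.
Assembling the pieces gives 1-bromo-7-chloro-4-ethyloctane.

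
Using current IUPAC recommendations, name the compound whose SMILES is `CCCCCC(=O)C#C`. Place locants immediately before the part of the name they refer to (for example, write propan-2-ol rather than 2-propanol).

oct-1-yn-3-one

The longest chain bearing the carbonyl and the multiple bond is 8 carbons long (octane).
A ketone (C=O on an internal carbon) is the principal characteristic group, giving the suffix -one.
A C≡C triple bond in the chain gives the infix -yne-.
The numbering direction is chosen so that numbering from this end puts the carbonyl group at C-3 rather than C-6.
This places the carbonyl at C-3; the triple bond between C-1 and C-2.
The name is oct-1-yn-3-one.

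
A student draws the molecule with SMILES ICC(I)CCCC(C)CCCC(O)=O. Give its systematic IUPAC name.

The longest chain bearing the –COOH group is 10 carbons long (decane).
The highest-priority functional group is a carboxylic acid (terminal –COOH), so the name ends in -oic acid.
Choose the numbering such that the carboxylic acid carbon is C-1 by definition.
This places iodo groups at C-9 and C-10; a methyl group at C-5.
Prefixes are listed alphabetically: iodo, methyl.
Putting it together: 9,10-diiodo-5-methyldecanoic acid.

9,10-diiodo-5-methyldecanoic acid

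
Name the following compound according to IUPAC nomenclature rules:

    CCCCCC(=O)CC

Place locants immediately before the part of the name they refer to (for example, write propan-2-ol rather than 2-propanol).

The longest chain bearing the carbonyl is 8 carbons long (octane).
The principal characteristic group is a ketone (C=O on an internal carbon), named with the suffix -one.
Number the chain so that numbering from this end puts the carbonyl group at C-3 rather than C-6.
This places the carbonyl at C-3.
Assembling the pieces gives octan-3-one.

octan-3-one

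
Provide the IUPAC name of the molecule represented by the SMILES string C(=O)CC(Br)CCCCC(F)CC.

Counting along the main chain through the –CHO group gives 10 carbons: the parent is decane.
The principal characteristic group is an aldehyde (terminal –CHO), named with the suffix -al.
The numbering direction is chosen so that the aldehyde carbon is C-1 by definition.
That gives a bromo group at C-3; a fluoro group at C-8.
Substituent prefixes are cited in alphabetical order (multiplying prefixes like di-/tri- are ignored for ordering).
Putting it together: 3-bromo-8-fluorodecanal.

3-bromo-8-fluorodecanal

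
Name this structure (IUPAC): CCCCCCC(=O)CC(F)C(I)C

Counting along the main chain through the carbonyl gives 11 carbons: the parent is undecane.
The principal characteristic group is a ketone (C=O on an internal carbon), named with the suffix -one.
Number the chain so that numbering from this end puts the carbonyl group at C-5 rather than C-7.
With this numbering: the carbonyl at C-5; a fluoro group at C-3; an iodo group at C-2.
The substituents are ordered alphabetically, ignoring any di-/tri- multipliers.
The name is 3-fluoro-2-iodoundecan-5-one.

3-fluoro-2-iodoundecan-5-one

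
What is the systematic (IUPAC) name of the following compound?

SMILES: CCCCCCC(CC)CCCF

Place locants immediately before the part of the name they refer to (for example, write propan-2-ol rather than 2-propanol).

The parent chain contains 10 carbons (decane).
The numbering direction is chosen so that the substituent locant set {1,4} is lower than {7,10} at the first point of difference.
This places an ethyl group at C-4; a fluoro group at C-1.
Prefixes are listed alphabetically: ethyl, fluoro.
Putting it together: 4-ethyl-1-fluorodecane.

4-ethyl-1-fluorodecane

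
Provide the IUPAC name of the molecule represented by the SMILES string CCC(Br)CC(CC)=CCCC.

The longest chain bearing the multiple bond is 9 carbons long (nonane).
A C=C double bond in the chain gives the infix -ene-.
Choose the numbering such that numbering from this end puts the double bond at C-4 rather than C-5.
This places the double bond between C-4 and C-5; a bromo group at C-7; an ethyl group at C-5.
The substituents are ordered alphabetically, ignoring any di-/tri- multipliers.
The name is 7-bromo-5-ethylnon-4-ene.

7-bromo-5-ethylnon-4-ene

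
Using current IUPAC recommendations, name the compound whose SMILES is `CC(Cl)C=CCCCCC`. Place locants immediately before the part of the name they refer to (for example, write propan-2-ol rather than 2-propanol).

Counting along the main chain through the multiple bond gives 9 carbons: the parent is nonane.
There is one C=C double bond, indicated by the ending -ene.
Number the chain so that numbering from this end puts the double bond at C-3 rather than C-6.
This places the double bond between C-3 and C-4; a chloro group at C-2.
Putting it together: 2-chloronon-3-ene.

2-chloronon-3-ene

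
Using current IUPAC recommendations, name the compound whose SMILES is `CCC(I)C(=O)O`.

2-iodobutanoic acid

The longest carbon chain that includes the –COOH group has 4 carbons, so the parent hydride is butane.
The principal characteristic group is a carboxylic acid (terminal –COOH), named with the suffix -oic acid.
Number the chain so that the carboxylic acid carbon is C-1 by definition.
This places an iodo group at C-2.
The name is 2-iodobutanoic acid.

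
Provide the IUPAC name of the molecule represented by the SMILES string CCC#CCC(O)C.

hept-4-yn-2-ol

The longest chain bearing the –OH group and the multiple bond is 7 carbons long (heptane).
The principal characteristic group is an alcohol (–OH), named with the suffix -ol.
There is one C≡C triple bond, indicated by the ending -yne.
Choose the numbering such that numbering from this end puts the hydroxyl group at C-2 rather than C-6.
With this numbering: the hydroxyl at C-2; the triple bond between C-4 and C-5.
The name is hept-4-yn-2-ol.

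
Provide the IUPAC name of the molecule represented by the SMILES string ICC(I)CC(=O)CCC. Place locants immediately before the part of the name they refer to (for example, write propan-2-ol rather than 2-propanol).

1,2-diiodoheptan-4-one

The longest chain bearing the carbonyl is 7 carbons long (heptane).
A ketone (C=O on an internal carbon) is the principal characteristic group, giving the suffix -one.
The numbering direction is chosen so that the substituent locant set {1,2} is lower than {6,7} at the first point of difference.
This places the carbonyl at C-4; iodo groups at C-1 and C-2.
Assembling the pieces gives 1,2-diiodoheptan-4-one.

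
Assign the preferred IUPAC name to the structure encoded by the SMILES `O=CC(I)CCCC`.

2-iodohexanal

Counting along the main chain through the –CHO group gives 6 carbons: the parent is hexane.
The highest-priority functional group is an aldehyde (terminal –CHO), so the name ends in -al.
Number the chain so that the aldehyde carbon is C-1 by definition.
This places an iodo group at C-2.
Putting it together: 2-iodohexanal.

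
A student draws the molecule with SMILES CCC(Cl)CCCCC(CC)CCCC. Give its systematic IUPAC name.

3-chloro-8-ethyldodecane

The longest continuous carbon chain has 12 atoms, so the parent hydride is dodecane.
Choose the numbering such that the substituent locant set {3,8} is lower than {5,10} at the first point of difference.
This places a chloro group at C-3; an ethyl group at C-8.
Substituent prefixes are cited in alphabetical order (multiplying prefixes like di-/tri- are ignored for ordering).
The name is 3-chloro-8-ethyldodecane.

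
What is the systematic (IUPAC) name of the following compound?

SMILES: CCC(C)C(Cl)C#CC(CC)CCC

The longest chain bearing the multiple bond is 10 carbons long (decane).
A C≡C triple bond in the chain gives the infix -yne-.
The numbering direction is chosen so that the substituent locant set {3,4,7} is lower than {4,7,8} at the first point of difference.
That gives the triple bond between C-5 and C-6; a chloro group at C-4; an ethyl group at C-7; a methyl group at C-3.
Substituent prefixes are cited in alphabetical order (multiplying prefixes like di-/tri- are ignored for ordering).
Assembling the pieces gives 4-chloro-7-ethyl-3-methyldec-5-yne.

4-chloro-7-ethyl-3-methyldec-5-yne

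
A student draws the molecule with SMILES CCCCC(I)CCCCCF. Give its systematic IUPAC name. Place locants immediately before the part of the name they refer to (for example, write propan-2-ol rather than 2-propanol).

The longest carbon chain is 10 atoms: the parent is decane.
The numbering direction is chosen so that the substituent locant set {1,6} is lower than {5,10} at the first point of difference.
That gives a fluoro group at C-1; an iodo group at C-6.
The substituents are ordered alphabetically, ignoring any di-/tri- multipliers.
Assembling the pieces gives 1-fluoro-6-iododecane.

1-fluoro-6-iododecane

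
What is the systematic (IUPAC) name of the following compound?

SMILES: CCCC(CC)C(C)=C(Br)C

2-bromo-4-ethyl-3-methylhept-2-ene

The longest chain bearing the multiple bond is 7 carbons long (heptane).
There is one C=C double bond, indicated by the ending -ene.
Choose the numbering such that numbering from this end puts the double bond at C-2 rather than C-5.
With this numbering: the double bond between C-2 and C-3; a bromo group at C-2; an ethyl group at C-4; a methyl group at C-3.
The substituents are ordered alphabetically, ignoring any di-/tri- multipliers.
Assembling the pieces gives 2-bromo-4-ethyl-3-methylhept-2-ene.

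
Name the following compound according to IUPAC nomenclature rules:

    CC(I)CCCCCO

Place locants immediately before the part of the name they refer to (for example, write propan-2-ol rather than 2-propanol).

6-iodoheptan-1-ol

The longest chain bearing the –OH group is 7 carbons long (heptane).
An alcohol (–OH) is the principal characteristic group, giving the suffix -ol.
Number the chain so that numbering from this end puts the hydroxyl group at C-1 rather than C-7.
That gives the hydroxyl at C-1; an iodo group at C-6.
Putting it together: 6-iodoheptan-1-ol.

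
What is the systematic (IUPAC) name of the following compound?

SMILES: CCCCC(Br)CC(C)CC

5-bromo-3-methylnonane

The parent chain contains 9 carbons (nonane).
The numbering direction is chosen so that the substituent locant set {3,5} is lower than {5,7} at the first point of difference.
With this numbering: a bromo group at C-5; a methyl group at C-3.
Substituent prefixes are cited in alphabetical order (multiplying prefixes like di-/tri- are ignored for ordering).
Assembling the pieces gives 5-bromo-3-methylnonane.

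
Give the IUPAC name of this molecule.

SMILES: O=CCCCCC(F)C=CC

6-fluoronon-7-enal

Counting along the main chain through the –CHO group and the multiple bond gives 9 carbons: the parent is nonane.
An aldehyde (terminal –CHO) is the principal characteristic group, giving the suffix -al.
The chain contains a C=C double bond, so the unsaturation ending is -ene.
The numbering direction is chosen so that the aldehyde carbon is C-1 by definition.
This places the double bond between C-7 and C-8; a fluoro group at C-6.
Assembling the pieces gives 6-fluoronon-7-enal.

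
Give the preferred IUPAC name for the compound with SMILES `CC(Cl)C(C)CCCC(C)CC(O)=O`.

The longest carbon chain that includes the –COOH group has 9 carbons, so the parent hydride is nonane.
The highest-priority functional group is a carboxylic acid (terminal –COOH), so the name ends in -oic acid.
The numbering direction is chosen so that the carboxylic acid carbon is C-1 by definition.
That gives a chloro group at C-8; methyl groups at C-3 and C-7.
Substituent prefixes are cited in alphabetical order (multiplying prefixes like di-/tri- are ignored for ordering).
Assembling the pieces gives 8-chloro-3,7-dimethylnonanoic acid.

8-chloro-3,7-dimethylnonanoic acid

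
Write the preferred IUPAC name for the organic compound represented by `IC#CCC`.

The longest chain bearing the multiple bond is 4 carbons long (butane).
A C≡C triple bond in the chain gives the infix -yne-.
Choose the numbering such that numbering from this end puts the triple bond at C-1 rather than C-3.
This places the triple bond between C-1 and C-2; an iodo group at C-1.
Putting it together: 1-iodobut-1-yne.

1-iodobut-1-yne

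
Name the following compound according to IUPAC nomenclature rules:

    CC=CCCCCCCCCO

The longest chain bearing the –OH group and the multiple bond is 11 carbons long (undecane).
The highest-priority functional group is an alcohol (–OH), so the name ends in -ol.
A C=C double bond in the chain gives the infix -ene-.
The numbering direction is chosen so that numbering from this end puts the hydroxyl group at C-1 rather than C-11.
That gives the hydroxyl at C-1; the double bond between C-9 and C-10.
Assembling the pieces gives undec-9-en-1-ol.

undec-9-en-1-ol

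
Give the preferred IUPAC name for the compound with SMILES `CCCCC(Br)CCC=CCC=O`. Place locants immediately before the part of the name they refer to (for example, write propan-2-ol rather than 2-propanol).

The longest carbon chain that includes the –CHO group and the multiple bond has 11 carbons, so the parent hydride is undecane.
The highest-priority functional group is an aldehyde (terminal –CHO), so the name ends in -al.
A C=C double bond in the chain gives the infix -ene-.
Number the chain so that the aldehyde carbon is C-1 by definition.
This places the double bond between C-3 and C-4; a bromo group at C-7.
The name is 7-bromoundec-3-enal.

7-bromoundec-3-enal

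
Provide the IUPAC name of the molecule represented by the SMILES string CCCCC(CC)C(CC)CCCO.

4,5-diethylnonan-1-ol

The longest carbon chain that includes the –OH group has 9 carbons, so the parent hydride is nonane.
The principal characteristic group is an alcohol (–OH), named with the suffix -ol.
The numbering direction is chosen so that numbering from this end puts the hydroxyl group at C-1 rather than C-9.
With this numbering: the hydroxyl at C-1; ethyl groups at C-4 and C-5.
Putting it together: 4,5-diethylnonan-1-ol.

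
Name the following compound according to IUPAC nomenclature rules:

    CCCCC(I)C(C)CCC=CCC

The longest carbon chain that includes the multiple bond has 12 carbons, so the parent hydride is dodecane.
The chain contains a C=C double bond, so the unsaturation ending is -ene.
The numbering direction is chosen so that numbering from this end puts the double bond at C-3 rather than C-9.
With this numbering: the double bond between C-3 and C-4; an iodo group at C-8; a methyl group at C-7.
Substituent prefixes are cited in alphabetical order (multiplying prefixes like di-/tri- are ignored for ordering).
Putting it together: 8-iodo-7-methyldodec-3-ene.

8-iodo-7-methyldodec-3-ene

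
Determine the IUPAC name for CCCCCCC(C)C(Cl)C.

The longest carbon chain is 9 atoms: the parent is nonane.
Number the chain so that the substituent locant set {2,3} is lower than {7,8} at the first point of difference.
With this numbering: a chloro group at C-2; a methyl group at C-3.
Prefixes are listed alphabetically: chloro, methyl.
Assembling the pieces gives 2-chloro-3-methylnonane.

2-chloro-3-methylnonane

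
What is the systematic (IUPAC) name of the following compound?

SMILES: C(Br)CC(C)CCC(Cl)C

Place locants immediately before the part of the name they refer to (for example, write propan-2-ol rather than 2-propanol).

The parent chain contains 7 carbons (heptane).
Number the chain so that the substituent locant set {1,3,6} is lower than {2,5,7} at the first point of difference.
With this numbering: a bromo group at C-1; a chloro group at C-6; a methyl group at C-3.
Prefixes are listed alphabetically: bromo, chloro, methyl.
Putting it together: 1-bromo-6-chloro-3-methylheptane.

1-bromo-6-chloro-3-methylheptane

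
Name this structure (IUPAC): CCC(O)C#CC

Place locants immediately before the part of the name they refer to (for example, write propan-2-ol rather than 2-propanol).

hex-4-yn-3-ol

Counting along the main chain through the –OH group and the multiple bond gives 6 carbons: the parent is hexane.
The principal characteristic group is an alcohol (–OH), named with the suffix -ol.
A C≡C triple bond in the chain gives the infix -yne-.
The numbering direction is chosen so that numbering from this end puts the hydroxyl group at C-3 rather than C-4.
With this numbering: the hydroxyl at C-3; the triple bond between C-4 and C-5.
Assembling the pieces gives hex-4-yn-3-ol.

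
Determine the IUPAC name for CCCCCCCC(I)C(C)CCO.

The longest chain bearing the –OH group is 11 carbons long (undecane).
An alcohol (–OH) is the principal characteristic group, giving the suffix -ol.
Choose the numbering such that numbering from this end puts the hydroxyl group at C-1 rather than C-11.
This places the hydroxyl at C-1; an iodo group at C-4; a methyl group at C-3.
Prefixes are listed alphabetically: iodo, methyl.
Putting it together: 4-iodo-3-methylundecan-1-ol.

4-iodo-3-methylundecan-1-ol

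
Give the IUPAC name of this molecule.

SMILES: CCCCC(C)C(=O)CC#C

5-methylnon-1-yn-4-one

Counting along the main chain through the carbonyl and the multiple bond gives 9 carbons: the parent is nonane.
A ketone (C=O on an internal carbon) is the principal characteristic group, giving the suffix -one.
The chain contains a C≡C triple bond, so the unsaturation ending is -yne.
Number the chain so that numbering from this end puts the carbonyl group at C-4 rather than C-6.
This places the carbonyl at C-4; the triple bond between C-1 and C-2; a methyl group at C-5.
The name is 5-methylnon-1-yn-4-one.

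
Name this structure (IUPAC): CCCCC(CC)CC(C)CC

The longest carbon chain is 9 atoms: the parent is nonane.
The numbering direction is chosen so that the substituent locant set {3,5} is lower than {5,7} at the first point of difference.
This places an ethyl group at C-5; a methyl group at C-3.
The substituents are ordered alphabetically, ignoring any di-/tri- multipliers.
The name is 5-ethyl-3-methylnonane.

5-ethyl-3-methylnonane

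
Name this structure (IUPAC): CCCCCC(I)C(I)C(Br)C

The parent chain contains 9 carbons (nonane).
Choose the numbering such that the substituent locant set {2,3,4} is lower than {6,7,8} at the first point of difference.
With this numbering: a bromo group at C-2; iodo groups at C-3 and C-4.
Substituent prefixes are cited in alphabetical order (multiplying prefixes like di-/tri- are ignored for ordering).
Assembling the pieces gives 2-bromo-3,4-diiodononane.

2-bromo-3,4-diiodononane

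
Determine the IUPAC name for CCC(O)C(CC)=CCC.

4-ethylhept-4-en-3-ol

Counting along the main chain through the –OH group and the multiple bond gives 7 carbons: the parent is heptane.
The principal characteristic group is an alcohol (–OH), named with the suffix -ol.
There is one C=C double bond, indicated by the ending -ene.
Choose the numbering such that numbering from this end puts the hydroxyl group at C-3 rather than C-5.
With this numbering: the hydroxyl at C-3; the double bond between C-4 and C-5; an ethyl group at C-4.
Putting it together: 4-ethylhept-4-en-3-ol.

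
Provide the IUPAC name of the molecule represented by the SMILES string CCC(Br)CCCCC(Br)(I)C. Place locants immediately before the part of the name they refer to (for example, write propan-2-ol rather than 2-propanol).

2,7-dibromo-2-iodononane

The parent chain contains 9 carbons (nonane).
Number the chain so that the substituent locant set {2,2,7} is lower than {3,8,8} at the first point of difference.
That gives bromo groups at C-2 and C-7; an iodo group at C-2.
The substituents are ordered alphabetically, ignoring any di-/tri- multipliers.
Putting it together: 2,7-dibromo-2-iodononane.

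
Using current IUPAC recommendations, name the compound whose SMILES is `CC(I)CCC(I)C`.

2,5-diiodohexane

The longest continuous carbon chain has 6 atoms, so the parent hydride is hexane.
Both numbering directions give the same locant set; either may be used.
With this numbering: iodo groups at C-2 and C-5.
The name is 2,5-diiodohexane.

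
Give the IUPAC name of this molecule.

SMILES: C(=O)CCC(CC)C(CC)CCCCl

8-chloro-4,5-diethyloctanal

The longest carbon chain that includes the –CHO group has 8 carbons, so the parent hydride is octane.
The principal characteristic group is an aldehyde (terminal –CHO), named with the suffix -al.
The numbering direction is chosen so that the aldehyde carbon is C-1 by definition.
This places a chloro group at C-8; ethyl groups at C-4 and C-5.
The substituents are ordered alphabetically, ignoring any di-/tri- multipliers.
Putting it together: 8-chloro-4,5-diethyloctanal.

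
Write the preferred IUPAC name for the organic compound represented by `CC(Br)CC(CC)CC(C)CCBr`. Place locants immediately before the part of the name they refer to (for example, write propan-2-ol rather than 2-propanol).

1,7-dibromo-5-ethyl-3-methyloctane

The parent chain contains 8 carbons (octane).
Number the chain so that the substituent locant set {1,3,5,7} is lower than {2,4,6,8} at the first point of difference.
That gives bromo groups at C-1 and C-7; an ethyl group at C-5; a methyl group at C-3.
The substituents are ordered alphabetically, ignoring any di-/tri- multipliers.
Assembling the pieces gives 1,7-dibromo-5-ethyl-3-methyloctane.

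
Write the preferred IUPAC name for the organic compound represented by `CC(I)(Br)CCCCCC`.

2-bromo-2-iodooctane

The parent chain contains 8 carbons (octane).
The numbering direction is chosen so that the substituent locant set {2,2} is lower than {7,7} at the first point of difference.
This places a bromo group at C-2; an iodo group at C-2.
The substituents are ordered alphabetically, ignoring any di-/tri- multipliers.
The name is 2-bromo-2-iodooctane.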